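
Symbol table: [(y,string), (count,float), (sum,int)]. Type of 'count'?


Lookup 'count' → type float


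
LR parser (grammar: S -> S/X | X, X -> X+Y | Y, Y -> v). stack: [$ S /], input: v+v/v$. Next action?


no handle ('S/' is not any RHS); shift 'v'
Action: shift


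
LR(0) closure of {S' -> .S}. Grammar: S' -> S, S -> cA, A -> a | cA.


Start: S' -> .S
For each item with dot before a nonterminal B, add B -> .γ for every B-production
Closure: [S' -> .S, S -> .cA]


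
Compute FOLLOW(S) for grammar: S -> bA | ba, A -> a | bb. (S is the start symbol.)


$ ∈ FOLLOW(S). For each A -> αBβ: add FIRST(β)\{ε} to FOLLOW(B); if β nullable, add FOLLOW(A).
FOLLOW(S) = {$}


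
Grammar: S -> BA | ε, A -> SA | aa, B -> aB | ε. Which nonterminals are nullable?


A nonterminal is nullable iff some alternative derives ε (directly, or every symbol in it is nullable)
Nullable: {B, S}


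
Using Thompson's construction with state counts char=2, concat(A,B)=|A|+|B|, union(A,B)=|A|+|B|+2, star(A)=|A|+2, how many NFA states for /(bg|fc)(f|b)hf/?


Syntax tree has 8 char leaf(s), 2 union(s), 0 star(s)
chars contribute 8×2 = 16; each union adds +2; each star adds +2
Total: 16 + 4 + 0 = 20 states


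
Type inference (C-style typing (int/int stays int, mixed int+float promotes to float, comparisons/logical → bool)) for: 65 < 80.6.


Operand types: int < float
Rule: comparison yields bool
Result type: bool


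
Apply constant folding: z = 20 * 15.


20 * 15 = 300 at compile time
Optimized: z = 300


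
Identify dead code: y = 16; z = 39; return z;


y is assigned but never read
Dead: 'y = 16'


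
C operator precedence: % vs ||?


'%' is multiplicative (level 10); '||' is logical OR (level 1)
Higher level binds tighter
'%' has higher precedence than '||'


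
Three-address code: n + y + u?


Break into single-operator statements:
t1 = n + y
t2 = t1 + u


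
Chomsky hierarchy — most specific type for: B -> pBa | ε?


Single nonterminal LHS, but p^n a^n is not regular
Classification: Type 2 (Context-Free)


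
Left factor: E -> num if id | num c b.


Common prefix: 'num'
Factored: E -> num E', E' -> if id | c b


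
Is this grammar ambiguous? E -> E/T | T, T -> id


precedence layered via separate nonterminal T: deterministic
Unambiguous


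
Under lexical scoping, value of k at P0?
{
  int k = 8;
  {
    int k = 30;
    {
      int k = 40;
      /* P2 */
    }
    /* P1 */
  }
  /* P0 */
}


k declared in the same block as P0
k = 8


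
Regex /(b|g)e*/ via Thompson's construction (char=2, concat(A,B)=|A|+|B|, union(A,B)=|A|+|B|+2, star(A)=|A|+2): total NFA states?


Syntax tree has 3 char leaf(s), 1 union(s), 1 star(s)
chars contribute 3×2 = 6; each union adds +2; each star adds +2
Total: 6 + 2 + 2 = 10 states


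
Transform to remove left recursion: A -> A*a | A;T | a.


Left-recursive alternatives: A*a, A;T; non-recursive: a
Introduce A': A -> aA', A' -> *aA' | ;TA' | ε


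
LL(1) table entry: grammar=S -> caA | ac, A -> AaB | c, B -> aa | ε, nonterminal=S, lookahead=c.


For [S, c]: 'c' ∈ FIRST(caA)
Entry: S -> caA


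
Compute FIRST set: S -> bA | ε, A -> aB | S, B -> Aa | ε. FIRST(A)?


Per alternative of A: FIRST(aB) = {a}; FIRST(S) = {b, ε}
FIRST(A) = {a, b, ε}


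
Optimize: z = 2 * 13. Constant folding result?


2 * 13 = 26 at compile time
Optimized: z = 26


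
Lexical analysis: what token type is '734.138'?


Pattern: digits with a decimal point
Type: FLOAT_LITERAL


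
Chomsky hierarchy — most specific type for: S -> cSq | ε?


Single nonterminal LHS, but c^n q^n is not regular
Classification: Type 2 (Context-Free)


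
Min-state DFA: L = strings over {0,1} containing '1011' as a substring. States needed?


KMP-style automaton: 4 progress states + 1 absorbing accept = 5
Minimal DFA: 5 states


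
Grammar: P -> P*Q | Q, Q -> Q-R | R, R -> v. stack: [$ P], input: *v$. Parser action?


shift '*' to continue P -> P*Q
Action: shift


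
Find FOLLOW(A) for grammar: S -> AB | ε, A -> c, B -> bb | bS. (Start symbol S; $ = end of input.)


$ ∈ FOLLOW(S). For each A -> αBβ: add FIRST(β)\{ε} to FOLLOW(B); if β nullable, add FOLLOW(A).
FOLLOW(A) = {b}


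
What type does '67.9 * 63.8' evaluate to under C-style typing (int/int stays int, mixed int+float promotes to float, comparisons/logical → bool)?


Operand types: float * float
Rule: mixed int/float promotes to float; int/int stays int
Result type: float


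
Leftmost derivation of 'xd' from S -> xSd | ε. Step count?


Derivation: S => xSd => xd
Steps: 2


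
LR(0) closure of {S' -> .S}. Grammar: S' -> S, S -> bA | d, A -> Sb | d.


Start: S' -> .S
For each item with dot before a nonterminal B, add B -> .γ for every B-production
Closure: [S' -> .S, S -> .bA, S -> .d]


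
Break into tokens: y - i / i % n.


Scan left to right, longest-match per lexeme
Tokens: ID(y), OP(-), ID(i), OP(/), ID(i), OP(%), ID(n)


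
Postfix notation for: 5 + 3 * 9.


* has higher precedence, evaluate 3*9 first
Postfix: 5 3 9 * +


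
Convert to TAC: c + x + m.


Break into single-operator statements:
t1 = c + x
t2 = t1 + m


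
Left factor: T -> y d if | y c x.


Common prefix: 'y'
Factored: T -> y T', T' -> d if | c x


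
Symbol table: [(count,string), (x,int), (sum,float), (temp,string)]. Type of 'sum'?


Lookup 'sum' → type float


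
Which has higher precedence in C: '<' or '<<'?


'<<' is shift (level 8); '<' is relational (level 7)
Higher level binds tighter
'<<' has higher precedence than '<'


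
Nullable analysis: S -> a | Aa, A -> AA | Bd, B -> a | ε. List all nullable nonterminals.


A nonterminal is nullable iff some alternative derives ε (directly, or every symbol in it is nullable)
Nullable: {B}


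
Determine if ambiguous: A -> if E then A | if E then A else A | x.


dangling else: 'if E then if E then x else x' parses two ways
Ambiguous


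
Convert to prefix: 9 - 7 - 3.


left-to-right (same/higher precedence on left): tree is (- (- 9 7) 3)
Prefix: - - 9 7 3


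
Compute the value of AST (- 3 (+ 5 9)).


Evaluate inner: (+ 5 9) = 14
Evaluate root: (- 3 14) = -11
Result: -11


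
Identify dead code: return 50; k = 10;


statement follows a return and is unreachable
Dead: 'k = 10'


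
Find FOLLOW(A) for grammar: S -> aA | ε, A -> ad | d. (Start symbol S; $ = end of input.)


$ ∈ FOLLOW(S). For each A -> αBβ: add FIRST(β)\{ε} to FOLLOW(B); if β nullable, add FOLLOW(A).
FOLLOW(A) = {$}


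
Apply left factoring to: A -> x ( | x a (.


Common prefix: 'x'
Factored: A -> x A', A' -> ( | a (


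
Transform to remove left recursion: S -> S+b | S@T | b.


Left-recursive alternatives: S+b, S@T; non-recursive: b
Introduce S': S -> bS', S' -> +bS' | @TS' | ε


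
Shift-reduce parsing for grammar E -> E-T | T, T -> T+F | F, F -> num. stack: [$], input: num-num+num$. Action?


no handle on stack; shift 'num'
Action: shift


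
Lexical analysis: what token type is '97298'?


Pattern: digits only
Type: INTEGER_LITERAL


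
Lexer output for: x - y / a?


Scan left to right, longest-match per lexeme
Tokens: ID(x), OP(-), ID(y), OP(/), ID(a)


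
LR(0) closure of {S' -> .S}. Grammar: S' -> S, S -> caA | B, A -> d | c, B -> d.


Start: S' -> .S
For each item with dot before a nonterminal B, add B -> .γ for every B-production
Closure: [S' -> .S, S -> .caA, S -> .B, B -> .d]


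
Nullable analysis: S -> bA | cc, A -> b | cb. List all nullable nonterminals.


A nonterminal is nullable iff some alternative derives ε (directly, or every symbol in it is nullable)
Nullable: {}


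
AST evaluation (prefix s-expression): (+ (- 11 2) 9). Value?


Evaluate inner: (- 11 2) = 9
Evaluate root: (+ 9 9) = 18
Result: 18


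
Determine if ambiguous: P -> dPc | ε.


balanced d^n…c^n: each string has a unique parse
Unambiguous


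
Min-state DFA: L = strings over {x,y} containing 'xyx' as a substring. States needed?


KMP-style automaton: 3 progress states + 1 absorbing accept = 4
Minimal DFA: 4 states


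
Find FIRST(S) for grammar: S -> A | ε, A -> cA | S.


Per alternative of S: FIRST(A) = {c, ε}; FIRST(ε) = {ε}
FIRST(S) = {c, ε}


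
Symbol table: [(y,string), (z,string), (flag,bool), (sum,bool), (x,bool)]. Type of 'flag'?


Lookup 'flag' → type bool


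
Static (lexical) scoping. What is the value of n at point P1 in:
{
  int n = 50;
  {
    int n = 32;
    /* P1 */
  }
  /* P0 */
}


n declared in the same block as P1
n = 32


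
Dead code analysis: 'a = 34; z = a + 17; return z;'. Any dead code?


a is read by z's definition; z is returned
No dead code


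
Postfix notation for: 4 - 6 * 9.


* has higher precedence, evaluate 6*9 first
Postfix: 4 6 9 * -


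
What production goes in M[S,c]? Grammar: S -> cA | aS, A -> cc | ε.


For [S, c]: 'c' ∈ FIRST(cA)
Entry: S -> cA


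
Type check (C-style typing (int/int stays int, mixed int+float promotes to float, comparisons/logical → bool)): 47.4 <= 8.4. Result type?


Operand types: float <= float
Rule: comparison yields bool
Result type: bool


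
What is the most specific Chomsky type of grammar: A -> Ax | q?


Left-linear: every RHS is a terminal or one nonterminal followed by a terminal
Classification: Type 3 (Regular)


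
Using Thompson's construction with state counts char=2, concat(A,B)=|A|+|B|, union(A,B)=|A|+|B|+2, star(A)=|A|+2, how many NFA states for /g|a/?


Syntax tree has 2 char leaf(s), 1 union(s), 0 star(s)
chars contribute 2×2 = 4; each union adds +2; each star adds +2
Total: 4 + 2 + 0 = 6 states


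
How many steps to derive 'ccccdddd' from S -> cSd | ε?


Derivation: S => cSd => ccSdd => cccSddd => ccccSdddd => ccccdddd
Steps: 5


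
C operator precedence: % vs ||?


'%' is multiplicative (level 10); '||' is logical OR (level 1)
Higher level binds tighter
'%' has higher precedence than '||'


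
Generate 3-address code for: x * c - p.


Break into single-operator statements:
t1 = x * c
t2 = t1 - p


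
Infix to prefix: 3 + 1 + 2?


left-to-right (same/higher precedence on left): tree is (+ (+ 3 1) 2)
Prefix: + + 3 1 2


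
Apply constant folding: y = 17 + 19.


17 + 19 = 36 at compile time
Optimized: y = 36


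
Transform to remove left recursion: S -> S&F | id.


Left-recursive alternatives: S&F; non-recursive: id
Introduce S': S -> idS', S' -> &FS' | ε


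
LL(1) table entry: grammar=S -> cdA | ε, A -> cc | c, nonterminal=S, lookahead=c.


For [S, c]: 'c' ∈ FIRST(cdA)
Entry: S -> cdA


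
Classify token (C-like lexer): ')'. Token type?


Pattern: delimiter/punctuation
Type: PUNCTUATION


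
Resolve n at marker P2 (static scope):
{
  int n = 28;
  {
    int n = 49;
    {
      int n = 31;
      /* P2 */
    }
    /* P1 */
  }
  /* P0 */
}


n declared in the same block as P2
n = 31


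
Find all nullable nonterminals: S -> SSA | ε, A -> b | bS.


A nonterminal is nullable iff some alternative derives ε (directly, or every symbol in it is nullable)
Nullable: {S}


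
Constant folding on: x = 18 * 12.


18 * 12 = 216 at compile time
Optimized: x = 216


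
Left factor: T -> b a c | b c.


Common prefix: 'b'
Factored: T -> b T', T' -> a c | c


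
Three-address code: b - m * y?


Break into single-operator statements:
t1 = m * y
t2 = b - t1


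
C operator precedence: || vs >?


'>' is relational (level 7); '||' is logical OR (level 1)
Higher level binds tighter
'>' has higher precedence than '||'


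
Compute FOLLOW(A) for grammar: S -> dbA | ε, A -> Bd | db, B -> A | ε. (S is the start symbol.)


$ ∈ FOLLOW(S). For each A -> αBβ: add FIRST(β)\{ε} to FOLLOW(B); if β nullable, add FOLLOW(A).
FOLLOW(A) = {$, d}


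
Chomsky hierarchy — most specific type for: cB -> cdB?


LHS has context (more than one symbol) and |LHS| ≤ |RHS|
Classification: Type 1 (Context-Sensitive)


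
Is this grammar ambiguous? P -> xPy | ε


balanced x^n…y^n: each string has a unique parse
Unambiguous


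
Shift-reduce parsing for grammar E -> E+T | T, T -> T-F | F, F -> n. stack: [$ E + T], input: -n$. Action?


'-' can extend T; shift to build T -> T-F
Action: shift


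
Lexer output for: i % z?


Scan left to right, longest-match per lexeme
Tokens: ID(i), OP(%), ID(z)


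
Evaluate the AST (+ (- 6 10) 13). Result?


Evaluate inner: (- 6 10) = -4
Evaluate root: (+ -4 13) = 9
Result: 9


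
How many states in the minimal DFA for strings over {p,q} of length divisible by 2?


Track length mod 2: states 0..1, accept at 0
Minimal DFA: 2 states


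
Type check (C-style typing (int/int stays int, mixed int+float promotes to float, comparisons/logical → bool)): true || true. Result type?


Operand types: bool || bool
Rule: logical operators take bool operands and yield bool
Result type: bool


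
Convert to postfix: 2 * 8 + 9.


Left to right (same or higher precedence on left)
Postfix: 2 8 * 9 +


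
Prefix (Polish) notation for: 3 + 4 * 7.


'*' binds tighter: tree is (+ 3 (* 4 7))
Prefix: + 3 * 4 7


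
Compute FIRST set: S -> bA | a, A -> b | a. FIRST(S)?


Per alternative of S: FIRST(bA) = {b}; FIRST(a) = {a}
FIRST(S) = {a, b}


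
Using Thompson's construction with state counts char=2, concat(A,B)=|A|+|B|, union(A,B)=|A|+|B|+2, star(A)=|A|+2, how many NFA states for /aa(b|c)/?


Syntax tree has 4 char leaf(s), 1 union(s), 0 star(s)
chars contribute 4×2 = 8; each union adds +2; each star adds +2
Total: 8 + 2 + 0 = 10 states


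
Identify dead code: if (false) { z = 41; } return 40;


condition is constant false, so the whole block is unreachable
Dead: 'if (false) { z = 41; }'


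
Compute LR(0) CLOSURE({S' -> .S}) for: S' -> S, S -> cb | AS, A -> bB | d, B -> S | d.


Start: S' -> .S
For each item with dot before a nonterminal B, add B -> .γ for every B-production
Closure: [S' -> .S, S -> .cb, S -> .AS, A -> .bB, A -> .d]


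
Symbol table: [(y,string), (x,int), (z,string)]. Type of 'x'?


Lookup 'x' → type int


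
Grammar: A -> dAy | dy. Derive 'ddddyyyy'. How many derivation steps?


Derivation: A => dAy => ddAyy => dddAyyy => ddddyyyy
Steps: 4


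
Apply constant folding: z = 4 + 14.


4 + 14 = 18 at compile time
Optimized: z = 18


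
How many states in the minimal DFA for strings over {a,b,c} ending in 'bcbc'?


Track the longest suffix of input matching a prefix of 'bcbc': 5 classes (prefixes of length 0..4)
Minimal DFA: 5 states


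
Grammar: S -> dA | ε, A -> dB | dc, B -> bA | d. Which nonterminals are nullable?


A nonterminal is nullable iff some alternative derives ε (directly, or every symbol in it is nullable)
Nullable: {S}


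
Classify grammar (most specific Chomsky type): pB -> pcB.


LHS has context (more than one symbol) and |LHS| ≤ |RHS|
Classification: Type 1 (Context-Sensitive)


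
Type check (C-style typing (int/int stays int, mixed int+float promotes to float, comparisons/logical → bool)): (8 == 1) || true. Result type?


Operand types: bool || bool
Rule: logical operators take bool operands and yield bool
Result type: bool


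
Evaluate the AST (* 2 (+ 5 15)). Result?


Evaluate inner: (+ 5 15) = 20
Evaluate root: (* 2 20) = 40
Result: 40


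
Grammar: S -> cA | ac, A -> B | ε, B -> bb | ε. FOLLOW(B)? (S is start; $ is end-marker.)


$ ∈ FOLLOW(S). For each A -> αBβ: add FIRST(β)\{ε} to FOLLOW(B); if β nullable, add FOLLOW(A).
FOLLOW(B) = {$}


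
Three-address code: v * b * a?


Break into single-operator statements:
t1 = v * b
t2 = t1 * a


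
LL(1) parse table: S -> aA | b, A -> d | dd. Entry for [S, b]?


For [S, b]: 'b' ∈ FIRST(b)
Entry: S -> b


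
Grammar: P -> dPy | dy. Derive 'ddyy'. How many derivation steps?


Derivation: P => dPy => ddyy
Steps: 2


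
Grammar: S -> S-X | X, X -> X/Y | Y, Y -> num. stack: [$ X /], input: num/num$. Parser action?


no handle; shift 'num'
Action: shift


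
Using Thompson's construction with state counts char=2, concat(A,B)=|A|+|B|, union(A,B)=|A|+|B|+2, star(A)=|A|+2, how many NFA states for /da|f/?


Syntax tree has 3 char leaf(s), 1 union(s), 0 star(s)
chars contribute 3×2 = 6; each union adds +2; each star adds +2
Total: 6 + 2 + 0 = 8 states


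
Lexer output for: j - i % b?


Scan left to right, longest-match per lexeme
Tokens: ID(j), OP(-), ID(i), OP(%), ID(b)


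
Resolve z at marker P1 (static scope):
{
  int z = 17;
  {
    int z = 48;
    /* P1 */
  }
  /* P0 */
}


z declared in the same block as P1
z = 48


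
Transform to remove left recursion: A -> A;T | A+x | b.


Left-recursive alternatives: A;T, A+x; non-recursive: b
Introduce A': A -> bA', A' -> ;TA' | +xA' | ε


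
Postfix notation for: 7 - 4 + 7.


Left to right (same or higher precedence on left)
Postfix: 7 4 - 7 +


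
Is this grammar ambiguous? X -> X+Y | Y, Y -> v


precedence layered via separate nonterminal Y: deterministic
Unambiguous


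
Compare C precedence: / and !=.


'/' is multiplicative (level 10); '!=' is equality (level 6)
Higher level binds tighter
'/' has higher precedence than '!='


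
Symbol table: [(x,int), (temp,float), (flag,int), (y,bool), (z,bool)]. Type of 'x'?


Lookup 'x' → type int


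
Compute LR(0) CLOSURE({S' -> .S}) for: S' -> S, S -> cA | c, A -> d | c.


Start: S' -> .S
For each item with dot before a nonterminal B, add B -> .γ for every B-production
Closure: [S' -> .S, S -> .cA, S -> .c]


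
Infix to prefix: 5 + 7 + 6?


left-to-right (same/higher precedence on left): tree is (+ (+ 5 7) 6)
Prefix: + + 5 7 6


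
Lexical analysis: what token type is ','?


Pattern: delimiter/punctuation
Type: PUNCTUATION


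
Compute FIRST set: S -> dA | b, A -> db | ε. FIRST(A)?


Per alternative of A: FIRST(db) = {d}; FIRST(ε) = {ε}
FIRST(A) = {d, ε}


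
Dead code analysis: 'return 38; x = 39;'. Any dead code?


statement follows a return and is unreachable
Dead: 'x = 39'


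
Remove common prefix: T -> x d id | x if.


Common prefix: 'x'
Factored: T -> x T', T' -> d id | if


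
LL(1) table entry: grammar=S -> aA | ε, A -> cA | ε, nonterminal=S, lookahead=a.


For [S, a]: 'a' ∈ FIRST(aA)
Entry: S -> aA


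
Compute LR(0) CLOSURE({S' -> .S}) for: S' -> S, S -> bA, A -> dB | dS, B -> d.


Start: S' -> .S
For each item with dot before a nonterminal B, add B -> .γ for every B-production
Closure: [S' -> .S, S -> .bA]


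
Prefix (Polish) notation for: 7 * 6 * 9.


left-to-right (same/higher precedence on left): tree is (* (* 7 6) 9)
Prefix: * * 7 6 9


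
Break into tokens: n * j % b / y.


Scan left to right, longest-match per lexeme
Tokens: ID(n), OP(*), ID(j), OP(%), ID(b), OP(/), ID(y)


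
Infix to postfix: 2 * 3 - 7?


Left to right (same or higher precedence on left)
Postfix: 2 3 * 7 -


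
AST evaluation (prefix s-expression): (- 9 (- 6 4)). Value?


Evaluate inner: (- 6 4) = 2
Evaluate root: (- 9 2) = 7
Result: 7


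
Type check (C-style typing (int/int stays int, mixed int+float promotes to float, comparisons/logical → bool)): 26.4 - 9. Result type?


Operand types: float - int
Rule: mixed int/float promotes to float; int/int stays int
Result type: float


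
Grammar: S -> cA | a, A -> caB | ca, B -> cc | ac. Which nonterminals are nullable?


A nonterminal is nullable iff some alternative derives ε (directly, or every symbol in it is nullable)
Nullable: {}


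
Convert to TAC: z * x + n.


Break into single-operator statements:
t1 = z * x
t2 = t1 + n


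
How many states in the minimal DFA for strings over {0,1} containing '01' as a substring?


KMP-style automaton: 2 progress states + 1 absorbing accept = 3
Minimal DFA: 3 states


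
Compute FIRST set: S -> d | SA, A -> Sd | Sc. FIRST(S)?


Per alternative of S: FIRST(d) = {d}; FIRST(SA) = {d}
FIRST(S) = {d}


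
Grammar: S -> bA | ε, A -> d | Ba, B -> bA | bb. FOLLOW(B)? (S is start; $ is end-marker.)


$ ∈ FOLLOW(S). For each A -> αBβ: add FIRST(β)\{ε} to FOLLOW(B); if β nullable, add FOLLOW(A).
FOLLOW(B) = {a}


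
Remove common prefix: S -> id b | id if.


Common prefix: 'id'
Factored: S -> id S', S' -> b | if


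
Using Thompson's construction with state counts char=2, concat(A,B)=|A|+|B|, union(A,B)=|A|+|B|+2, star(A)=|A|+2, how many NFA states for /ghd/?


Syntax tree has 3 char leaf(s), 0 union(s), 0 star(s)
chars contribute 3×2 = 6; each union adds +2; each star adds +2
Total: 6 + 0 + 0 = 6 states


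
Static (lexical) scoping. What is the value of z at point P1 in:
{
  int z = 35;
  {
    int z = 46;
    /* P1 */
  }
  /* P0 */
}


z declared in the same block as P1
z = 46


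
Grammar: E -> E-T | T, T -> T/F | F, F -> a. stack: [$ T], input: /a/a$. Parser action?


shift '/' to continue T -> T/F
Action: shift


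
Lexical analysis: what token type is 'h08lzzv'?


Pattern: letter/underscore followed by alphanumerics, not a keyword
Type: IDENTIFIER


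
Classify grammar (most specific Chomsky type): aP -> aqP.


LHS has context (more than one symbol) and |LHS| ≤ |RHS|
Classification: Type 1 (Context-Sensitive)


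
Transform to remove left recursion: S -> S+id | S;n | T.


Left-recursive alternatives: S+id, S;n; non-recursive: T
Introduce S': S -> TS', S' -> +idS' | ;nS' | ε


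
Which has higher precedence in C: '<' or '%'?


'%' is multiplicative (level 10); '<' is relational (level 7)
Higher level binds tighter
'%' has higher precedence than '<'


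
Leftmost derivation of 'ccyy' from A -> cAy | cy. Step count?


Derivation: A => cAy => ccyy
Steps: 2


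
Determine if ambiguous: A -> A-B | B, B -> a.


precedence layered via separate nonterminal B: deterministic
Unambiguous


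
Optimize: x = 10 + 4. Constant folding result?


10 + 4 = 14 at compile time
Optimized: x = 14


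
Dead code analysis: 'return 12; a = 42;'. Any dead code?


statement follows a return and is unreachable
Dead: 'a = 42'


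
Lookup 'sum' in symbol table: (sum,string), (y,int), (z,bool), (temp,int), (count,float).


Lookup 'sum' → type string


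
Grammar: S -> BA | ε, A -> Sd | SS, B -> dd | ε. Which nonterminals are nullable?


A nonterminal is nullable iff some alternative derives ε (directly, or every symbol in it is nullable)
Nullable: {A, B, S}


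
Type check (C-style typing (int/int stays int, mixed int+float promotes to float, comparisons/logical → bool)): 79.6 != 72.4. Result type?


Operand types: float != float
Rule: comparison yields bool
Result type: bool


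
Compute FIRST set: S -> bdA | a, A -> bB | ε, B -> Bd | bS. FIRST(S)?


Per alternative of S: FIRST(bdA) = {b}; FIRST(a) = {a}
FIRST(S) = {a, b}


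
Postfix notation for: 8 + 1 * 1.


* has higher precedence, evaluate 1*1 first
Postfix: 8 1 1 * +


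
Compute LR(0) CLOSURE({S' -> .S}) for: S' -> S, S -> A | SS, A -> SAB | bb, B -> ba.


Start: S' -> .S
For each item with dot before a nonterminal B, add B -> .γ for every B-production
Closure: [S' -> .S, S -> .A, S -> .SS, A -> .SAB, A -> .bb]


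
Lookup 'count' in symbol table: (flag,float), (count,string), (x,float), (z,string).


Lookup 'count' → type string


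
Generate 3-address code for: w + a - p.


Break into single-operator statements:
t1 = w + a
t2 = t1 - p


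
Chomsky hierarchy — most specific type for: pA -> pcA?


LHS has context (more than one symbol) and |LHS| ≤ |RHS|
Classification: Type 1 (Context-Sensitive)


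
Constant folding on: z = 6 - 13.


6 - 13 = -7 at compile time
Optimized: z = -7


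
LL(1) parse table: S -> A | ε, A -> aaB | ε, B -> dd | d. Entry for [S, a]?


For [S, a]: 'a' ∈ FIRST(A)
Entry: S -> A


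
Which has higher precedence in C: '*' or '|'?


'*' is multiplicative (level 10); '|' is bitwise OR (level 3)
Higher level binds tighter
'*' has higher precedence than '|'


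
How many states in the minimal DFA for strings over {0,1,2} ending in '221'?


Track the longest suffix of input matching a prefix of '221': 4 classes (prefixes of length 0..3)
Minimal DFA: 4 states


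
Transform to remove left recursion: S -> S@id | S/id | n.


Left-recursive alternatives: S@id, S/id; non-recursive: n
Introduce S': S -> nS', S' -> @idS' | /idS' | ε


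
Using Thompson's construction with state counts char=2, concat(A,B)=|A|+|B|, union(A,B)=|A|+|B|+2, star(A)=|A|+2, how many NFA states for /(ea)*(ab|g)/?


Syntax tree has 5 char leaf(s), 1 union(s), 1 star(s)
chars contribute 5×2 = 10; each union adds +2; each star adds +2
Total: 10 + 2 + 2 = 14 states


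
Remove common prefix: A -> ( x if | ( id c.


Common prefix: '('
Factored: A -> ( A', A' -> x if | id c


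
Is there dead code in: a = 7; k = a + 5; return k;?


a is read by k's definition; k is returned
No dead code


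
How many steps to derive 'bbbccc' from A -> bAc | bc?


Derivation: A => bAc => bbAcc => bbbccc
Steps: 3


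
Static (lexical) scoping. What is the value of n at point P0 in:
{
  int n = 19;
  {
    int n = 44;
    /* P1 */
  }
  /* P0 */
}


n declared in the same block as P0
n = 19


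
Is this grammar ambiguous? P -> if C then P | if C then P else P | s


dangling else: 'if C then if C then s else s' parses two ways
Ambiguous


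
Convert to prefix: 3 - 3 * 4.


'*' binds tighter: tree is (- 3 (* 3 4))
Prefix: - 3 * 3 4


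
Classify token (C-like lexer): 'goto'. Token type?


Pattern: reserved word
Type: KEYWORD


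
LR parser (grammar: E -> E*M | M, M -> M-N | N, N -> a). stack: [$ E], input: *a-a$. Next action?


shift '*' to continue E -> E*M
Action: shift


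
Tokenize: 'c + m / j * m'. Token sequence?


Scan left to right, longest-match per lexeme
Tokens: ID(c), OP(+), ID(m), OP(/), ID(j), OP(*), ID(m)


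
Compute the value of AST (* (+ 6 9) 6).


Evaluate inner: (+ 6 9) = 15
Evaluate root: (* 15 6) = 90
Result: 90


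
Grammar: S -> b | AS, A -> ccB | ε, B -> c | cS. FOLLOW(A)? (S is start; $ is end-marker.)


$ ∈ FOLLOW(S). For each A -> αBβ: add FIRST(β)\{ε} to FOLLOW(B); if β nullable, add FOLLOW(A).
FOLLOW(A) = {b, c}


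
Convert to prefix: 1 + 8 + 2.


left-to-right (same/higher precedence on left): tree is (+ (+ 1 8) 2)
Prefix: + + 1 8 2


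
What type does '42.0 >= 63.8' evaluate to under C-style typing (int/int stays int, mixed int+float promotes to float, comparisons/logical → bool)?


Operand types: float >= float
Rule: comparison yields bool
Result type: bool


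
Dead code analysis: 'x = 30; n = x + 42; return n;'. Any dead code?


x is read by n's definition; n is returned
No dead code


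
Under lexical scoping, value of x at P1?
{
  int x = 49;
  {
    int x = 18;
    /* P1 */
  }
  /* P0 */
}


x declared in the same block as P1
x = 18


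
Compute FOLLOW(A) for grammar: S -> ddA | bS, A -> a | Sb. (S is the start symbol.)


$ ∈ FOLLOW(S). For each A -> αBβ: add FIRST(β)\{ε} to FOLLOW(B); if β nullable, add FOLLOW(A).
FOLLOW(A) = {$, b}


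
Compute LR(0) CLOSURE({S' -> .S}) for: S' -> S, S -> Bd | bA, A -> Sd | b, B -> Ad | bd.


Start: S' -> .S
For each item with dot before a nonterminal B, add B -> .γ for every B-production
Closure: [S' -> .S, S -> .Bd, S -> .bA, B -> .Ad, B -> .bd, A -> .Sd, A -> .b]


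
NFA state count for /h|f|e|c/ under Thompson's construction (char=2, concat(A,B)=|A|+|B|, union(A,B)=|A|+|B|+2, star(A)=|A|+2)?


Syntax tree has 4 char leaf(s), 3 union(s), 0 star(s)
chars contribute 4×2 = 8; each union adds +2; each star adds +2
Total: 8 + 6 + 0 = 14 states


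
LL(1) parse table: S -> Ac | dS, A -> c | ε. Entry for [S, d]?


For [S, d]: 'd' ∈ FIRST(dS)
Entry: S -> dS


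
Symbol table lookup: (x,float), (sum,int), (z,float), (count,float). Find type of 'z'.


Lookup 'z' → type float


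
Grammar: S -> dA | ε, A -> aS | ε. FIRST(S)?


Per alternative of S: FIRST(dA) = {d}; FIRST(ε) = {ε}
FIRST(S) = {d, ε}


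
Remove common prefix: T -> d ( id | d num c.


Common prefix: 'd'
Factored: T -> d T', T' -> ( id | num c


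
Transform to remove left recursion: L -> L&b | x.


Left-recursive alternatives: L&b; non-recursive: x
Introduce L': L -> xL', L' -> &bL' | ε


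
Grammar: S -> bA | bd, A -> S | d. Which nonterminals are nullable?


A nonterminal is nullable iff some alternative derives ε (directly, or every symbol in it is nullable)
Nullable: {}


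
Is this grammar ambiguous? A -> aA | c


right-linear, alternatives start with distinct terminals 'a' vs 'c': unique leftmost derivation
Unambiguous


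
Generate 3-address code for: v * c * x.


Break into single-operator statements:
t1 = v * c
t2 = t1 * x


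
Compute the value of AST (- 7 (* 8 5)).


Evaluate inner: (* 8 5) = 40
Evaluate root: (- 7 40) = -33
Result: -33


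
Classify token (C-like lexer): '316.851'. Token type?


Pattern: digits with a decimal point
Type: FLOAT_LITERAL


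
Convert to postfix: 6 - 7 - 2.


Left to right (same or higher precedence on left)
Postfix: 6 7 - 2 -


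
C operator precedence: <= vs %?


'%' is multiplicative (level 10); '<=' is relational (level 7)
Higher level binds tighter
'%' has higher precedence than '<='


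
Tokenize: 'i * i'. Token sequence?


Scan left to right, longest-match per lexeme
Tokens: ID(i), OP(*), ID(i)


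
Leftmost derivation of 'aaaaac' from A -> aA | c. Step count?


Derivation: A => aA => aaA => aaaA => aaaaA => aaaaaA => aaaaac
Steps: 6


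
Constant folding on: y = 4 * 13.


4 * 13 = 52 at compile time
Optimized: y = 52


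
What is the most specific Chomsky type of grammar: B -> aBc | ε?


Single nonterminal LHS, but a^n c^n is not regular
Classification: Type 2 (Context-Free)


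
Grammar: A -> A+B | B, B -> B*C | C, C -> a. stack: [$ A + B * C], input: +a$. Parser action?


handle 'B*C' on top
Action: reduce (B -> B*C)


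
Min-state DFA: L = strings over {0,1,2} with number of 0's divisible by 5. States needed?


Track (count of 0) mod 5: states 0..4, accept at 0
Minimal DFA: 5 states


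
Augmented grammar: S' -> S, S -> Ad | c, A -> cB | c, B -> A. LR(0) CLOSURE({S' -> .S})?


Start: S' -> .S
For each item with dot before a nonterminal B, add B -> .γ for every B-production
Closure: [S' -> .S, S -> .Ad, S -> .c, A -> .cB, A -> .c]


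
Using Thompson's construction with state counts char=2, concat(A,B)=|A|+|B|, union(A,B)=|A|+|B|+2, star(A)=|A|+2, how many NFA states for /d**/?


Syntax tree has 1 char leaf(s), 0 union(s), 2 star(s)
chars contribute 1×2 = 2; each union adds +2; each star adds +2
Total: 2 + 0 + 4 = 6 states


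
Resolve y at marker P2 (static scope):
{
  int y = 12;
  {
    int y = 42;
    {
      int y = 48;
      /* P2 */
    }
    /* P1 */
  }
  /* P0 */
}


y declared in the same block as P2
y = 48


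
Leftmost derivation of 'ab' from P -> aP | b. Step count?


Derivation: P => aP => ab
Steps: 2


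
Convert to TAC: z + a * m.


Break into single-operator statements:
t1 = a * m
t2 = z + t1


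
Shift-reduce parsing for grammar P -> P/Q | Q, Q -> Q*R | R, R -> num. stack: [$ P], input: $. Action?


start symbol P on stack, input exhausted
Action: accept


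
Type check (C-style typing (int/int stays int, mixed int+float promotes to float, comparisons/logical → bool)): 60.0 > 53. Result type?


Operand types: float > int
Rule: comparison yields bool
Result type: bool


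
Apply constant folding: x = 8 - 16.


8 - 16 = -8 at compile time
Optimized: x = -8


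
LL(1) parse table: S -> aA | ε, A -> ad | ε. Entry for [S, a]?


For [S, a]: 'a' ∈ FIRST(aA)
Entry: S -> aA


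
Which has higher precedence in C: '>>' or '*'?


'*' is multiplicative (level 10); '>>' is shift (level 8)
Higher level binds tighter
'*' has higher precedence than '>>'


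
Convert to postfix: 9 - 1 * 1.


* has higher precedence, evaluate 1*1 first
Postfix: 9 1 1 * -


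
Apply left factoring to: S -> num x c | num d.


Common prefix: 'num'
Factored: S -> num S', S' -> x c | d


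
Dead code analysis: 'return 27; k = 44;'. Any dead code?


statement follows a return and is unreachable
Dead: 'k = 44'


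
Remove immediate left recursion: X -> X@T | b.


Left-recursive alternatives: X@T; non-recursive: b
Introduce X': X -> bX', X' -> @TX' | ε


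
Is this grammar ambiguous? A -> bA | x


right-linear, alternatives start with distinct terminals 'b' vs 'x': unique leftmost derivation
Unambiguous


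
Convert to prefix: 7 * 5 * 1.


left-to-right (same/higher precedence on left): tree is (* (* 7 5) 1)
Prefix: * * 7 5 1


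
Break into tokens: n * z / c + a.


Scan left to right, longest-match per lexeme
Tokens: ID(n), OP(*), ID(z), OP(/), ID(c), OP(+), ID(a)


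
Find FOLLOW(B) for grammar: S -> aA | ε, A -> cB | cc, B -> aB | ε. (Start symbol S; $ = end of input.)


$ ∈ FOLLOW(S). For each A -> αBβ: add FIRST(β)\{ε} to FOLLOW(B); if β nullable, add FOLLOW(A).
FOLLOW(B) = {$}


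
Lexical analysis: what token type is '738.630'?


Pattern: digits with a decimal point
Type: FLOAT_LITERAL


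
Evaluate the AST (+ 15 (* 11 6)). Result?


Evaluate inner: (* 11 6) = 66
Evaluate root: (+ 15 66) = 81
Result: 81


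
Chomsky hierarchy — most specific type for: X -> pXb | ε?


Single nonterminal LHS, but p^n b^n is not regular
Classification: Type 2 (Context-Free)


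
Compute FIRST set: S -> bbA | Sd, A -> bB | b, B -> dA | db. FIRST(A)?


Per alternative of A: FIRST(bB) = {b}; FIRST(b) = {b}
FIRST(A) = {b}


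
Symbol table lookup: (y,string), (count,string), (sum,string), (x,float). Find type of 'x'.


Lookup 'x' → type float


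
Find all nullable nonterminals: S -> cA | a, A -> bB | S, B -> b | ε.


A nonterminal is nullable iff some alternative derives ε (directly, or every symbol in it is nullable)
Nullable: {B}


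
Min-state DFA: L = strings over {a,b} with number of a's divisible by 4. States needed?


Track (count of a) mod 4: states 0..3, accept at 0
Minimal DFA: 4 states


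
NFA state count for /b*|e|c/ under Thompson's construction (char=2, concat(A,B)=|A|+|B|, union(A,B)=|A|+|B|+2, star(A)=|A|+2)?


Syntax tree has 3 char leaf(s), 2 union(s), 1 star(s)
chars contribute 3×2 = 6; each union adds +2; each star adds +2
Total: 6 + 4 + 2 = 12 states


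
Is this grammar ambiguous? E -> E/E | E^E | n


'n/n^n' has two parse trees (no precedence encoded between / and ^)
Ambiguous


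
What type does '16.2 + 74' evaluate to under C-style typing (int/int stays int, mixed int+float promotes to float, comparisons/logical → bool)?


Operand types: float + int
Rule: mixed int/float promotes to float; int/int stays int
Result type: float


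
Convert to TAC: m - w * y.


Break into single-operator statements:
t1 = w * y
t2 = m - t1


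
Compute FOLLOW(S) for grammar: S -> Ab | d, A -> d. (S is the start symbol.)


$ ∈ FOLLOW(S). For each A -> αBβ: add FIRST(β)\{ε} to FOLLOW(B); if β nullable, add FOLLOW(A).
FOLLOW(S) = {$}


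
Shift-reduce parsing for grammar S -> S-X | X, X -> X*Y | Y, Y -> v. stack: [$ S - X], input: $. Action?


handle 'S-X' on top; lookahead ∈ FOLLOW(S) = {-, $}
Action: reduce (S -> S-X)


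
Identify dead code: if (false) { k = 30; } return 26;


condition is constant false, so the whole block is unreachable
Dead: 'if (false) { k = 30; }'


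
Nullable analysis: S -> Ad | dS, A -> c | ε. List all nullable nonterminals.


A nonterminal is nullable iff some alternative derives ε (directly, or every symbol in it is nullable)
Nullable: {A}


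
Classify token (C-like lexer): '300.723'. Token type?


Pattern: digits with a decimal point
Type: FLOAT_LITERAL


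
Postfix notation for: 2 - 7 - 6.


Left to right (same or higher precedence on left)
Postfix: 2 7 - 6 -


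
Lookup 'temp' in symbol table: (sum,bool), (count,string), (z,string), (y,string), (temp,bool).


Lookup 'temp' → type bool


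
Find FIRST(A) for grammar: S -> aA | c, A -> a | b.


Per alternative of A: FIRST(a) = {a}; FIRST(b) = {b}
FIRST(A) = {a, b}


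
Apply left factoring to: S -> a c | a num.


Common prefix: 'a'
Factored: S -> a S', S' -> c | num


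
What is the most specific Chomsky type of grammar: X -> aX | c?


Right-linear: every RHS is a terminal or a terminal followed by one nonterminal
Classification: Type 3 (Regular)


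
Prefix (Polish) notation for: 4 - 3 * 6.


'*' binds tighter: tree is (- 4 (* 3 6))
Prefix: - 4 * 3 6


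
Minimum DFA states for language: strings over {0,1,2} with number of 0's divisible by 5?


Track (count of 0) mod 5: states 0..4, accept at 0
Minimal DFA: 5 states


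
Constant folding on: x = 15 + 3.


15 + 3 = 18 at compile time
Optimized: x = 18


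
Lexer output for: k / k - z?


Scan left to right, longest-match per lexeme
Tokens: ID(k), OP(/), ID(k), OP(-), ID(z)


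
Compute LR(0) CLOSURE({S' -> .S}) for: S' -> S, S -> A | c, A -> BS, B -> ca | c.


Start: S' -> .S
For each item with dot before a nonterminal B, add B -> .γ for every B-production
Closure: [S' -> .S, S -> .A, S -> .c, A -> .BS, B -> .ca, B -> .c]


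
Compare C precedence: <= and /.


'/' is multiplicative (level 10); '<=' is relational (level 7)
Higher level binds tighter
'/' has higher precedence than '<='


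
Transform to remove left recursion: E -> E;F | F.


Left-recursive alternatives: E;F; non-recursive: F
Introduce E': E -> FE', E' -> ;FE' | ε


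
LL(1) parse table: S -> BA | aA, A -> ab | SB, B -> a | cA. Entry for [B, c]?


For [B, c]: 'c' ∈ FIRST(cA)
Entry: B -> cA


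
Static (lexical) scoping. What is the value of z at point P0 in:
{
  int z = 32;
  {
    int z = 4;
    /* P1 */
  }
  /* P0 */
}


z declared in the same block as P0
z = 32


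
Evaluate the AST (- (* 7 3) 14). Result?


Evaluate inner: (* 7 3) = 21
Evaluate root: (- 21 14) = 7
Result: 7


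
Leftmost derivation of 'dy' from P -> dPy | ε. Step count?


Derivation: P => dPy => dy
Steps: 2


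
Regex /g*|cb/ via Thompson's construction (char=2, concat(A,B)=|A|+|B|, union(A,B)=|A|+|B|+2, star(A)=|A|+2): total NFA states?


Syntax tree has 3 char leaf(s), 1 union(s), 1 star(s)
chars contribute 3×2 = 6; each union adds +2; each star adds +2
Total: 6 + 2 + 2 = 10 states


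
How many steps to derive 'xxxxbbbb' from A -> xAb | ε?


Derivation: A => xAb => xxAbb => xxxAbbb => xxxxAbbbb => xxxxbbbb
Steps: 5


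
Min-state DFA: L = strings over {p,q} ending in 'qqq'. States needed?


Track the longest suffix of input matching a prefix of 'qqq': 4 classes (prefixes of length 0..3)
Minimal DFA: 4 states


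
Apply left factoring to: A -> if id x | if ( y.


Common prefix: 'if'
Factored: A -> if A', A' -> id x | ( y


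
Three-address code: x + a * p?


Break into single-operator statements:
t1 = a * p
t2 = x + t1
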